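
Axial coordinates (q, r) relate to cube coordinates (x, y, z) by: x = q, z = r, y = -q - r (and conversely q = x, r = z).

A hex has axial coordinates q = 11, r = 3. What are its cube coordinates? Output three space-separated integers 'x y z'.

x = q = 11
z = r = 3
y = -x - z = -(11) - (3) = -14

Answer: 11 -14 3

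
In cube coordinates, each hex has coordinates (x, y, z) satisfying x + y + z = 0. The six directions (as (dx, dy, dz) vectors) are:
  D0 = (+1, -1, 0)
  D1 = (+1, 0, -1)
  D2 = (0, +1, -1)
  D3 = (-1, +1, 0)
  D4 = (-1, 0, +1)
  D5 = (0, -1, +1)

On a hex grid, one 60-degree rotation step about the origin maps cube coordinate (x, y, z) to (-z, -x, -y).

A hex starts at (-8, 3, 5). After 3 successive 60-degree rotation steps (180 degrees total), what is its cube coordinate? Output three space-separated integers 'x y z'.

Start: (-8, 3, 5)
Step 1: (-8, 3, 5) -> (-(5), -(-8), -(3)) = (-5, 8, -3)
Step 2: (-5, 8, -3) -> (-(-3), -(-5), -(8)) = (3, 5, -8)
Step 3: (3, 5, -8) -> (-(-8), -(3), -(5)) = (8, -3, -5)

Answer: 8 -3 -5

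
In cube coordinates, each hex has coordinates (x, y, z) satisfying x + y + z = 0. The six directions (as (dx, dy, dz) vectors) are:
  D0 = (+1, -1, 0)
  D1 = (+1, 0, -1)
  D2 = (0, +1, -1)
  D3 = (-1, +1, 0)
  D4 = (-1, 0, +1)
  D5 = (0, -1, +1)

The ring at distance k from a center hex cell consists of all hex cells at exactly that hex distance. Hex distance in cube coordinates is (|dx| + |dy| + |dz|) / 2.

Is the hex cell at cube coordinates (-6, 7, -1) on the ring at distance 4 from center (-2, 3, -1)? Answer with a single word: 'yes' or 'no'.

Answer: yes

Derivation:
|px - cx| = |-6 - (-2)| = 4
|py - cy| = |7 - 3| = 4
|pz - cz| = |-1 - (-1)| = 0
distance = (4+4+0)/2 = 8/2 = 4
radius = 4; distance == radius -> yes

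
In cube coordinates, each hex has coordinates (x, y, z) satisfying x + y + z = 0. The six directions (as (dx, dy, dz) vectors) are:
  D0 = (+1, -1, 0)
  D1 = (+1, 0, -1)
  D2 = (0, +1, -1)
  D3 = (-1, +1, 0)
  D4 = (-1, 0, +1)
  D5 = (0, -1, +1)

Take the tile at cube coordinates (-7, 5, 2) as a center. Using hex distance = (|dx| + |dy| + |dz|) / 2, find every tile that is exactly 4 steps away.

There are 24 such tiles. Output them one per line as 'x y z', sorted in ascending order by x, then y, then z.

Walk ring at distance 4 from (-7, 5, 2):
Start at center + D4*4 = (-11, 5, 6)
  hex 0: (-11, 5, 6)
  hex 1: (-10, 4, 6)
  hex 2: (-9, 3, 6)
  hex 3: (-8, 2, 6)
  hex 4: (-7, 1, 6)
  hex 5: (-6, 1, 5)
  hex 6: (-5, 1, 4)
  hex 7: (-4, 1, 3)
  hex 8: (-3, 1, 2)
  hex 9: (-3, 2, 1)
  hex 10: (-3, 3, 0)
  hex 11: (-3, 4, -1)
  hex 12: (-3, 5, -2)
  hex 13: (-4, 6, -2)
  hex 14: (-5, 7, -2)
  hex 15: (-6, 8, -2)
  hex 16: (-7, 9, -2)
  hex 17: (-8, 9, -1)
  hex 18: (-9, 9, 0)
  hex 19: (-10, 9, 1)
  hex 20: (-11, 9, 2)
  hex 21: (-11, 8, 3)
  hex 22: (-11, 7, 4)
  hex 23: (-11, 6, 5)
Sorted: 24 hexes.

Answer: -11 5 6
-11 6 5
-11 7 4
-11 8 3
-11 9 2
-10 4 6
-10 9 1
-9 3 6
-9 9 0
-8 2 6
-8 9 -1
-7 1 6
-7 9 -2
-6 1 5
-6 8 -2
-5 1 4
-5 7 -2
-4 1 3
-4 6 -2
-3 1 2
-3 2 1
-3 3 0
-3 4 -1
-3 5 -2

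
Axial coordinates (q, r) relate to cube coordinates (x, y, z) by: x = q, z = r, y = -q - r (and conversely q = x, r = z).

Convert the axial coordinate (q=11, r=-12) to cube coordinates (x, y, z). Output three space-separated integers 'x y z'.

x = q = 11
z = r = -12
y = -x - z = -(11) - (-12) = 1

Answer: 11 1 -12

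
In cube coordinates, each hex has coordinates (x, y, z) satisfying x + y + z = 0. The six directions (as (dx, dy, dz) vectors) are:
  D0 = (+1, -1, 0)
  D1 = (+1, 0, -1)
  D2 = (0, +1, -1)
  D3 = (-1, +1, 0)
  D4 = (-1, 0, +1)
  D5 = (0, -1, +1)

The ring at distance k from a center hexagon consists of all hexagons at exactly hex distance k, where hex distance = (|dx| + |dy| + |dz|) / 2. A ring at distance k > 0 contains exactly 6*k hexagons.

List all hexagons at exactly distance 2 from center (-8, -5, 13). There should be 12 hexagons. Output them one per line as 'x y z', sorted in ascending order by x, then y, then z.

Answer: -10 -5 15
-10 -4 14
-10 -3 13
-9 -6 15
-9 -3 12
-8 -7 15
-8 -3 11
-7 -7 14
-7 -4 11
-6 -7 13
-6 -6 12
-6 -5 11

Derivation:
Walk ring at distance 2 from (-8, -5, 13):
Start at center + D4*2 = (-10, -5, 15)
  hex 0: (-10, -5, 15)
  hex 1: (-9, -6, 15)
  hex 2: (-8, -7, 15)
  hex 3: (-7, -7, 14)
  hex 4: (-6, -7, 13)
  hex 5: (-6, -6, 12)
  hex 6: (-6, -5, 11)
  hex 7: (-7, -4, 11)
  hex 8: (-8, -3, 11)
  hex 9: (-9, -3, 12)
  hex 10: (-10, -3, 13)
  hex 11: (-10, -4, 14)
Sorted: 12 hexes.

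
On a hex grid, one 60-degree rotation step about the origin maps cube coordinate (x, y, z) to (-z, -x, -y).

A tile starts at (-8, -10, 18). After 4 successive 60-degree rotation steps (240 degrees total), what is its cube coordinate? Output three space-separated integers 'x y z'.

Answer: 18 -8 -10

Derivation:
Start: (-8, -10, 18)
Step 1: (-8, -10, 18) -> (-(18), -(-8), -(-10)) = (-18, 8, 10)
Step 2: (-18, 8, 10) -> (-(10), -(-18), -(8)) = (-10, 18, -8)
Step 3: (-10, 18, -8) -> (-(-8), -(-10), -(18)) = (8, 10, -18)
Step 4: (8, 10, -18) -> (-(-18), -(8), -(10)) = (18, -8, -10)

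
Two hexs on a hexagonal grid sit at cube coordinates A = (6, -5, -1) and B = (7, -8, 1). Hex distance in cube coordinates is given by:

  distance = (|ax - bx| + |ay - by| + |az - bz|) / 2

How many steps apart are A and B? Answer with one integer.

Answer: 3

Derivation:
|ax - bx| = |6 - 7| = 1
|ay - by| = |-5 - (-8)| = 3
|az - bz| = |-1 - 1| = 2
distance = (1 + 3 + 2) / 2 = 6 / 2 = 3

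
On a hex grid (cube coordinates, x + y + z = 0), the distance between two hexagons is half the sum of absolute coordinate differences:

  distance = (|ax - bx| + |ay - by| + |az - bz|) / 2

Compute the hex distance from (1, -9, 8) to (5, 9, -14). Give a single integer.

|ax - bx| = |1 - 5| = 4
|ay - by| = |-9 - 9| = 18
|az - bz| = |8 - (-14)| = 22
distance = (4 + 18 + 22) / 2 = 44 / 2 = 22

Answer: 22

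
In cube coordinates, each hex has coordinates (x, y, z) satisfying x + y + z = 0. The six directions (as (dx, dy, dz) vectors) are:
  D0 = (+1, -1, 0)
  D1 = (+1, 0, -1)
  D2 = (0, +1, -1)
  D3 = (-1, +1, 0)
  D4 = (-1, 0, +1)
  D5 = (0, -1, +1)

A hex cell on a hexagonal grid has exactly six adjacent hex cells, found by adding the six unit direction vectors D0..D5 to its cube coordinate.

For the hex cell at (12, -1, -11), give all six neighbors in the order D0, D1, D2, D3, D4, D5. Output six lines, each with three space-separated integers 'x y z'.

Answer: 13 -2 -11
13 -1 -12
12 0 -12
11 0 -11
11 -1 -10
12 -2 -10

Derivation:
Center: (12, -1, -11). Add each direction:
  D0: (12, -1, -11) + (1, -1, 0) = (13, -2, -11)
  D1: (12, -1, -11) + (1, 0, -1) = (13, -1, -12)
  D2: (12, -1, -11) + (0, 1, -1) = (12, 0, -12)
  D3: (12, -1, -11) + (-1, 1, 0) = (11, 0, -11)
  D4: (12, -1, -11) + (-1, 0, 1) = (11, -1, -10)
  D5: (12, -1, -11) + (0, -1, 1) = (12, -2, -10)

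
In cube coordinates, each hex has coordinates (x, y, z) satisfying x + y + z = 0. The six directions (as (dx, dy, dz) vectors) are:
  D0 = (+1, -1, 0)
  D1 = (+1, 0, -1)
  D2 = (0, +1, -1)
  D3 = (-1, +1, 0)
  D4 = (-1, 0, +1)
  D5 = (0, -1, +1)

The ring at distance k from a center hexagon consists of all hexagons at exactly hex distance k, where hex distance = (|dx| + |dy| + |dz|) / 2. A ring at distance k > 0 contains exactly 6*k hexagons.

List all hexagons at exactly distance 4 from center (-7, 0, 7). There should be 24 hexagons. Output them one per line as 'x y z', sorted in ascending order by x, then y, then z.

Answer: -11 0 11
-11 1 10
-11 2 9
-11 3 8
-11 4 7
-10 -1 11
-10 4 6
-9 -2 11
-9 4 5
-8 -3 11
-8 4 4
-7 -4 11
-7 4 3
-6 -4 10
-6 3 3
-5 -4 9
-5 2 3
-4 -4 8
-4 1 3
-3 -4 7
-3 -3 6
-3 -2 5
-3 -1 4
-3 0 3

Derivation:
Walk ring at distance 4 from (-7, 0, 7):
Start at center + D4*4 = (-11, 0, 11)
  hex 0: (-11, 0, 11)
  hex 1: (-10, -1, 11)
  hex 2: (-9, -2, 11)
  hex 3: (-8, -3, 11)
  hex 4: (-7, -4, 11)
  hex 5: (-6, -4, 10)
  hex 6: (-5, -4, 9)
  hex 7: (-4, -4, 8)
  hex 8: (-3, -4, 7)
  hex 9: (-3, -3, 6)
  hex 10: (-3, -2, 5)
  hex 11: (-3, -1, 4)
  hex 12: (-3, 0, 3)
  hex 13: (-4, 1, 3)
  hex 14: (-5, 2, 3)
  hex 15: (-6, 3, 3)
  hex 16: (-7, 4, 3)
  hex 17: (-8, 4, 4)
  hex 18: (-9, 4, 5)
  hex 19: (-10, 4, 6)
  hex 20: (-11, 4, 7)
  hex 21: (-11, 3, 8)
  hex 22: (-11, 2, 9)
  hex 23: (-11, 1, 10)
Sorted: 24 hexes.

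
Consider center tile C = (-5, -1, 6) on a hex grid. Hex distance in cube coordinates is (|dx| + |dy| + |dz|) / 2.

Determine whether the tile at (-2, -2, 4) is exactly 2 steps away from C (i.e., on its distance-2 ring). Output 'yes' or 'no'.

|px - cx| = |-2 - (-5)| = 3
|py - cy| = |-2 - (-1)| = 1
|pz - cz| = |4 - 6| = 2
distance = (3+1+2)/2 = 6/2 = 3
radius = 2; distance != radius -> no

Answer: no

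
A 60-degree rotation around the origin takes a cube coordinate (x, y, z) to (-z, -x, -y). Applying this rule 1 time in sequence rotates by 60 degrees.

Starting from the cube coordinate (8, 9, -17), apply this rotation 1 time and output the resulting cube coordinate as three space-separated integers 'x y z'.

Answer: 17 -8 -9

Derivation:
Start: (8, 9, -17)
Step 1: (8, 9, -17) -> (-(-17), -(8), -(9)) = (17, -8, -9)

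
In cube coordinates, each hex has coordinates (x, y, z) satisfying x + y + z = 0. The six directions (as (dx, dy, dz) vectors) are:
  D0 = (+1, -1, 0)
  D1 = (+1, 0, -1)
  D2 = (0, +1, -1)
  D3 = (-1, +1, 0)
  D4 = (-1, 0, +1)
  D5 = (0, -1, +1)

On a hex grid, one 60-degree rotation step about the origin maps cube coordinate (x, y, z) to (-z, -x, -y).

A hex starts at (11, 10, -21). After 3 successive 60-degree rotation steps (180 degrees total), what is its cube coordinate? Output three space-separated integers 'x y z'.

Start: (11, 10, -21)
Step 1: (11, 10, -21) -> (-(-21), -(11), -(10)) = (21, -11, -10)
Step 2: (21, -11, -10) -> (-(-10), -(21), -(-11)) = (10, -21, 11)
Step 3: (10, -21, 11) -> (-(11), -(10), -(-21)) = (-11, -10, 21)

Answer: -11 -10 21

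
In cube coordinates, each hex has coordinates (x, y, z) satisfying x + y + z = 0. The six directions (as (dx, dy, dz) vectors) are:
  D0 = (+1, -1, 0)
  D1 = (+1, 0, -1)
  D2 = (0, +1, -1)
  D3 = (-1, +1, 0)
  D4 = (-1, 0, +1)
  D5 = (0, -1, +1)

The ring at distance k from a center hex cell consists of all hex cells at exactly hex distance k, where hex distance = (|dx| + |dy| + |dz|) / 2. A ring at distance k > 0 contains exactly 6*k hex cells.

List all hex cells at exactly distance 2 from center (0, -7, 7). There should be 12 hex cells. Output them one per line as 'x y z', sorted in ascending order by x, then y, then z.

Walk ring at distance 2 from (0, -7, 7):
Start at center + D4*2 = (-2, -7, 9)
  hex 0: (-2, -7, 9)
  hex 1: (-1, -8, 9)
  hex 2: (0, -9, 9)
  hex 3: (1, -9, 8)
  hex 4: (2, -9, 7)
  hex 5: (2, -8, 6)
  hex 6: (2, -7, 5)
  hex 7: (1, -6, 5)
  hex 8: (0, -5, 5)
  hex 9: (-1, -5, 6)
  hex 10: (-2, -5, 7)
  hex 11: (-2, -6, 8)
Sorted: 12 hexes.

Answer: -2 -7 9
-2 -6 8
-2 -5 7
-1 -8 9
-1 -5 6
0 -9 9
0 -5 5
1 -9 8
1 -6 5
2 -9 7
2 -8 6
2 -7 5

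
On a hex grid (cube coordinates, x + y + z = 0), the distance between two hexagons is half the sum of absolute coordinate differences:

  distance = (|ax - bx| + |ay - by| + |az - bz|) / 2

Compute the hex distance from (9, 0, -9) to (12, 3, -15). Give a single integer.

|ax - bx| = |9 - 12| = 3
|ay - by| = |0 - 3| = 3
|az - bz| = |-9 - (-15)| = 6
distance = (3 + 3 + 6) / 2 = 12 / 2 = 6

Answer: 6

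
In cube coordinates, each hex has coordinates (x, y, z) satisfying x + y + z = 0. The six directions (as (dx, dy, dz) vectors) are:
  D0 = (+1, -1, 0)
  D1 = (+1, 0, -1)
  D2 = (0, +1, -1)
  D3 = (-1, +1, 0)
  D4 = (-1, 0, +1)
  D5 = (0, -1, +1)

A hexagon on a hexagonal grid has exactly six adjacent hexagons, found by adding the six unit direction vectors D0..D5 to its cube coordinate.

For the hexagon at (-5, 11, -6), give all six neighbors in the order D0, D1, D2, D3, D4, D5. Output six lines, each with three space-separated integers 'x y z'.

Center: (-5, 11, -6). Add each direction:
  D0: (-5, 11, -6) + (1, -1, 0) = (-4, 10, -6)
  D1: (-5, 11, -6) + (1, 0, -1) = (-4, 11, -7)
  D2: (-5, 11, -6) + (0, 1, -1) = (-5, 12, -7)
  D3: (-5, 11, -6) + (-1, 1, 0) = (-6, 12, -6)
  D4: (-5, 11, -6) + (-1, 0, 1) = (-6, 11, -5)
  D5: (-5, 11, -6) + (0, -1, 1) = (-5, 10, -5)

Answer: -4 10 -6
-4 11 -7
-5 12 -7
-6 12 -6
-6 11 -5
-5 10 -5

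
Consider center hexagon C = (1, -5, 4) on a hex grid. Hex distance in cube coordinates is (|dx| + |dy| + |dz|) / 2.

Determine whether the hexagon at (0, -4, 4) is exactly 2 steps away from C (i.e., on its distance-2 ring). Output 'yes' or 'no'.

|px - cx| = |0 - 1| = 1
|py - cy| = |-4 - (-5)| = 1
|pz - cz| = |4 - 4| = 0
distance = (1+1+0)/2 = 2/2 = 1
radius = 2; distance != radius -> no

Answer: no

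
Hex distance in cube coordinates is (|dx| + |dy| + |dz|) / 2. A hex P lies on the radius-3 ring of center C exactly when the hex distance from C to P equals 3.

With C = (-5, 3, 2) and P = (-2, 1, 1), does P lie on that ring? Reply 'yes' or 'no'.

Answer: yes

Derivation:
|px - cx| = |-2 - (-5)| = 3
|py - cy| = |1 - 3| = 2
|pz - cz| = |1 - 2| = 1
distance = (3+2+1)/2 = 6/2 = 3
radius = 3; distance == radius -> yes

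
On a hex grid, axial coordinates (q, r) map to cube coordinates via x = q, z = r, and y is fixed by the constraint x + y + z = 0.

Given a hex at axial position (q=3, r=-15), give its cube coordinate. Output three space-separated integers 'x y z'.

x = q = 3
z = r = -15
y = -x - z = -(3) - (-15) = 12

Answer: 3 12 -15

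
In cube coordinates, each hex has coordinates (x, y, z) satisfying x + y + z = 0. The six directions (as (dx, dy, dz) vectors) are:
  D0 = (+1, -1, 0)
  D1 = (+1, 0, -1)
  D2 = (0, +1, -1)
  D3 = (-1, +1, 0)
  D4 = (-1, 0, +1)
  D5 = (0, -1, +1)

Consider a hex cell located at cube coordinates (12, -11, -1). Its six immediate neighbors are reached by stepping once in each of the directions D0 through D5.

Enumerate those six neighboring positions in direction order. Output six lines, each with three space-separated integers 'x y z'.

Center: (12, -11, -1). Add each direction:
  D0: (12, -11, -1) + (1, -1, 0) = (13, -12, -1)
  D1: (12, -11, -1) + (1, 0, -1) = (13, -11, -2)
  D2: (12, -11, -1) + (0, 1, -1) = (12, -10, -2)
  D3: (12, -11, -1) + (-1, 1, 0) = (11, -10, -1)
  D4: (12, -11, -1) + (-1, 0, 1) = (11, -11, 0)
  D5: (12, -11, -1) + (0, -1, 1) = (12, -12, 0)

Answer: 13 -12 -1
13 -11 -2
12 -10 -2
11 -10 -1
11 -11 0
12 -12 0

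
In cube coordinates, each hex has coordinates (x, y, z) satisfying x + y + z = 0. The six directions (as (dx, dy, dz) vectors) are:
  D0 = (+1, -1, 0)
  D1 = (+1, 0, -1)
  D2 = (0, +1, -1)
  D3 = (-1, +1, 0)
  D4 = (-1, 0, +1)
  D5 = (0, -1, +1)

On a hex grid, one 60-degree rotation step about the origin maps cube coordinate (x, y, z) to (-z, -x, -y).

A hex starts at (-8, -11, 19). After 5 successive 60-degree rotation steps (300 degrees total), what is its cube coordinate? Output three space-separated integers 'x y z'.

Answer: 11 -19 8

Derivation:
Start: (-8, -11, 19)
Step 1: (-8, -11, 19) -> (-(19), -(-8), -(-11)) = (-19, 8, 11)
Step 2: (-19, 8, 11) -> (-(11), -(-19), -(8)) = (-11, 19, -8)
Step 3: (-11, 19, -8) -> (-(-8), -(-11), -(19)) = (8, 11, -19)
Step 4: (8, 11, -19) -> (-(-19), -(8), -(11)) = (19, -8, -11)
Step 5: (19, -8, -11) -> (-(-11), -(19), -(-8)) = (11, -19, 8)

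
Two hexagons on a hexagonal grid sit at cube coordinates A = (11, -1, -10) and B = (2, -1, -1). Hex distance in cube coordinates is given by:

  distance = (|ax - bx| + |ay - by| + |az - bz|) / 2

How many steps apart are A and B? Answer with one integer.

Answer: 9

Derivation:
|ax - bx| = |11 - 2| = 9
|ay - by| = |-1 - (-1)| = 0
|az - bz| = |-10 - (-1)| = 9
distance = (9 + 0 + 9) / 2 = 18 / 2 = 9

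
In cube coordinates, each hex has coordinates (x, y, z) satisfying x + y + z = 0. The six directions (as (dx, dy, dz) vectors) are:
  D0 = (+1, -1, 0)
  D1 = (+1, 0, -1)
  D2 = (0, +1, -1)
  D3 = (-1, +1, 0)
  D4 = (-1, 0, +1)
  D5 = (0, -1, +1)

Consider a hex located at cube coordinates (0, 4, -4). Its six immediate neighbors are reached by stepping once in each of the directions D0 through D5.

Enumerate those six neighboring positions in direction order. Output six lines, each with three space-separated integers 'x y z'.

Center: (0, 4, -4). Add each direction:
  D0: (0, 4, -4) + (1, -1, 0) = (1, 3, -4)
  D1: (0, 4, -4) + (1, 0, -1) = (1, 4, -5)
  D2: (0, 4, -4) + (0, 1, -1) = (0, 5, -5)
  D3: (0, 4, -4) + (-1, 1, 0) = (-1, 5, -4)
  D4: (0, 4, -4) + (-1, 0, 1) = (-1, 4, -3)
  D5: (0, 4, -4) + (0, -1, 1) = (0, 3, -3)

Answer: 1 3 -4
1 4 -5
0 5 -5
-1 5 -4
-1 4 -3
0 3 -3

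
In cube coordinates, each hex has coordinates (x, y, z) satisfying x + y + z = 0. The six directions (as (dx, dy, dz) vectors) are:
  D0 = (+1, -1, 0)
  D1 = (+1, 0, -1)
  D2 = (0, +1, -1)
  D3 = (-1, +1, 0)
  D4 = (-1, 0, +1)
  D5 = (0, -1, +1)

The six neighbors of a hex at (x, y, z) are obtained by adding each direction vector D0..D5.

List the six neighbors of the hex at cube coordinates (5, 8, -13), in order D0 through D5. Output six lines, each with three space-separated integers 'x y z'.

Center: (5, 8, -13). Add each direction:
  D0: (5, 8, -13) + (1, -1, 0) = (6, 7, -13)
  D1: (5, 8, -13) + (1, 0, -1) = (6, 8, -14)
  D2: (5, 8, -13) + (0, 1, -1) = (5, 9, -14)
  D3: (5, 8, -13) + (-1, 1, 0) = (4, 9, -13)
  D4: (5, 8, -13) + (-1, 0, 1) = (4, 8, -12)
  D5: (5, 8, -13) + (0, -1, 1) = (5, 7, -12)

Answer: 6 7 -13
6 8 -14
5 9 -14
4 9 -13
4 8 -12
5 7 -12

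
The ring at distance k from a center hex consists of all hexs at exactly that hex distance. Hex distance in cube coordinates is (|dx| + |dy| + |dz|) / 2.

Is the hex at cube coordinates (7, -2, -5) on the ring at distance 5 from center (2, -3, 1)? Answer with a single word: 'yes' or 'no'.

Answer: no

Derivation:
|px - cx| = |7 - 2| = 5
|py - cy| = |-2 - (-3)| = 1
|pz - cz| = |-5 - 1| = 6
distance = (5+1+6)/2 = 12/2 = 6
radius = 5; distance != radius -> no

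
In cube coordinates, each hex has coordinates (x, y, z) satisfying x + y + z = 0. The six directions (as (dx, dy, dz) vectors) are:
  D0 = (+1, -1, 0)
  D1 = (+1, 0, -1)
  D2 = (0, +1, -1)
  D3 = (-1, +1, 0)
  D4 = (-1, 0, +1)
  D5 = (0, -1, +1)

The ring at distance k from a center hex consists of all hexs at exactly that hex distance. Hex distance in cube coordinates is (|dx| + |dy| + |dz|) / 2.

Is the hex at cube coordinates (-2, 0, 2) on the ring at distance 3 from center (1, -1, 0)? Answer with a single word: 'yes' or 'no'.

|px - cx| = |-2 - 1| = 3
|py - cy| = |0 - (-1)| = 1
|pz - cz| = |2 - 0| = 2
distance = (3+1+2)/2 = 6/2 = 3
radius = 3; distance == radius -> yes

Answer: yes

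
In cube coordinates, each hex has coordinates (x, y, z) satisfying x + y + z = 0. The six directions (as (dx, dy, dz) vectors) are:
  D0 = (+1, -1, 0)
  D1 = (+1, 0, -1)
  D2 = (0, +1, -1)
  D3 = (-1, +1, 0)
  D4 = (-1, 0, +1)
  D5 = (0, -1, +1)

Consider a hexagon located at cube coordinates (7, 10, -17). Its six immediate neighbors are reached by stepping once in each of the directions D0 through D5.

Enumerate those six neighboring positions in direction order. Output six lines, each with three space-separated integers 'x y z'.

Center: (7, 10, -17). Add each direction:
  D0: (7, 10, -17) + (1, -1, 0) = (8, 9, -17)
  D1: (7, 10, -17) + (1, 0, -1) = (8, 10, -18)
  D2: (7, 10, -17) + (0, 1, -1) = (7, 11, -18)
  D3: (7, 10, -17) + (-1, 1, 0) = (6, 11, -17)
  D4: (7, 10, -17) + (-1, 0, 1) = (6, 10, -16)
  D5: (7, 10, -17) + (0, -1, 1) = (7, 9, -16)

Answer: 8 9 -17
8 10 -18
7 11 -18
6 11 -17
6 10 -16
7 9 -16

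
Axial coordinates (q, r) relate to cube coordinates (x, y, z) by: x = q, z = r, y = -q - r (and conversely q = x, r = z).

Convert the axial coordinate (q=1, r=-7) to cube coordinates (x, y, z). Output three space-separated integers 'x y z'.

Answer: 1 6 -7

Derivation:
x = q = 1
z = r = -7
y = -x - z = -(1) - (-7) = 6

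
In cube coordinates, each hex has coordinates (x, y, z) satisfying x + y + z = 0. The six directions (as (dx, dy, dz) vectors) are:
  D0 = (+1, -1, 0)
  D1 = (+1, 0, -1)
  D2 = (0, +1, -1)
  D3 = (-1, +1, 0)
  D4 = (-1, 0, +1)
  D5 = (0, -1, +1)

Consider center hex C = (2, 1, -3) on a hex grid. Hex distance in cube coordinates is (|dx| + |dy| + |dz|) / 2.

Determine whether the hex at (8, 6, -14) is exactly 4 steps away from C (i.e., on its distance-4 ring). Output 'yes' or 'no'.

Answer: no

Derivation:
|px - cx| = |8 - 2| = 6
|py - cy| = |6 - 1| = 5
|pz - cz| = |-14 - (-3)| = 11
distance = (6+5+11)/2 = 22/2 = 11
radius = 4; distance != radius -> no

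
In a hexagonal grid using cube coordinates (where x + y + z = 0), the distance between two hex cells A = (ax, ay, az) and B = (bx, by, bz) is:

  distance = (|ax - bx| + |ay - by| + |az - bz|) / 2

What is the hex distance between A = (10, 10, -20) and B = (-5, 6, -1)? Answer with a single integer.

|ax - bx| = |10 - (-5)| = 15
|ay - by| = |10 - 6| = 4
|az - bz| = |-20 - (-1)| = 19
distance = (15 + 4 + 19) / 2 = 38 / 2 = 19

Answer: 19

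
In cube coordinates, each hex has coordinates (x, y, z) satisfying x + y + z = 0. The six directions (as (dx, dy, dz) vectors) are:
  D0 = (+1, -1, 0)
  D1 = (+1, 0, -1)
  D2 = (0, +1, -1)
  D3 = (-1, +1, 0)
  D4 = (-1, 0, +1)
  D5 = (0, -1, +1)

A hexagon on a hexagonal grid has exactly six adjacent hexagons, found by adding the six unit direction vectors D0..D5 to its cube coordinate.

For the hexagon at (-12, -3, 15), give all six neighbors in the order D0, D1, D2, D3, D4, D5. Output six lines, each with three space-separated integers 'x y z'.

Center: (-12, -3, 15). Add each direction:
  D0: (-12, -3, 15) + (1, -1, 0) = (-11, -4, 15)
  D1: (-12, -3, 15) + (1, 0, -1) = (-11, -3, 14)
  D2: (-12, -3, 15) + (0, 1, -1) = (-12, -2, 14)
  D3: (-12, -3, 15) + (-1, 1, 0) = (-13, -2, 15)
  D4: (-12, -3, 15) + (-1, 0, 1) = (-13, -3, 16)
  D5: (-12, -3, 15) + (0, -1, 1) = (-12, -4, 16)

Answer: -11 -4 15
-11 -3 14
-12 -2 14
-13 -2 15
-13 -3 16
-12 -4 16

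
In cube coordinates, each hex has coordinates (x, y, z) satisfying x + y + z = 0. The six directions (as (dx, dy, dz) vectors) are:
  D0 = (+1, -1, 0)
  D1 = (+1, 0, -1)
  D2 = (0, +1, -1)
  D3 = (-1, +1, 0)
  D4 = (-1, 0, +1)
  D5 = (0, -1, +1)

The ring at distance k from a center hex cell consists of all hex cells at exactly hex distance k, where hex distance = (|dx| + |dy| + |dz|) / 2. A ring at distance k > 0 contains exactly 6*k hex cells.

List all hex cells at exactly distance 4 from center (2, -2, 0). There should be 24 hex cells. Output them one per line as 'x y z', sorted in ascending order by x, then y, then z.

Walk ring at distance 4 from (2, -2, 0):
Start at center + D4*4 = (-2, -2, 4)
  hex 0: (-2, -2, 4)
  hex 1: (-1, -3, 4)
  hex 2: (0, -4, 4)
  hex 3: (1, -5, 4)
  hex 4: (2, -6, 4)
  hex 5: (3, -6, 3)
  hex 6: (4, -6, 2)
  hex 7: (5, -6, 1)
  hex 8: (6, -6, 0)
  hex 9: (6, -5, -1)
  hex 10: (6, -4, -2)
  hex 11: (6, -3, -3)
  hex 12: (6, -2, -4)
  hex 13: (5, -1, -4)
  hex 14: (4, 0, -4)
  hex 15: (3, 1, -4)
  hex 16: (2, 2, -4)
  hex 17: (1, 2, -3)
  hex 18: (0, 2, -2)
  hex 19: (-1, 2, -1)
  hex 20: (-2, 2, 0)
  hex 21: (-2, 1, 1)
  hex 22: (-2, 0, 2)
  hex 23: (-2, -1, 3)
Sorted: 24 hexes.

Answer: -2 -2 4
-2 -1 3
-2 0 2
-2 1 1
-2 2 0
-1 -3 4
-1 2 -1
0 -4 4
0 2 -2
1 -5 4
1 2 -3
2 -6 4
2 2 -4
3 -6 3
3 1 -4
4 -6 2
4 0 -4
5 -6 1
5 -1 -4
6 -6 0
6 -5 -1
6 -4 -2
6 -3 -3
6 -2 -4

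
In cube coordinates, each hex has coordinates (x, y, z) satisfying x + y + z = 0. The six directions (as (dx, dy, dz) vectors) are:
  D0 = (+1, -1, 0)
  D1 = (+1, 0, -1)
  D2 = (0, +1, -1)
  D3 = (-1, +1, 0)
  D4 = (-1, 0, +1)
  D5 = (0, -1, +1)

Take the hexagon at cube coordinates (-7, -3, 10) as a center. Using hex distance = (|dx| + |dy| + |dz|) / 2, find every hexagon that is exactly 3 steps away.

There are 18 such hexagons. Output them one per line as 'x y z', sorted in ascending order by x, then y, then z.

Answer: -10 -3 13
-10 -2 12
-10 -1 11
-10 0 10
-9 -4 13
-9 0 9
-8 -5 13
-8 0 8
-7 -6 13
-7 0 7
-6 -6 12
-6 -1 7
-5 -6 11
-5 -2 7
-4 -6 10
-4 -5 9
-4 -4 8
-4 -3 7

Derivation:
Walk ring at distance 3 from (-7, -3, 10):
Start at center + D4*3 = (-10, -3, 13)
  hex 0: (-10, -3, 13)
  hex 1: (-9, -4, 13)
  hex 2: (-8, -5, 13)
  hex 3: (-7, -6, 13)
  hex 4: (-6, -6, 12)
  hex 5: (-5, -6, 11)
  hex 6: (-4, -6, 10)
  hex 7: (-4, -5, 9)
  hex 8: (-4, -4, 8)
  hex 9: (-4, -3, 7)
  hex 10: (-5, -2, 7)
  hex 11: (-6, -1, 7)
  hex 12: (-7, 0, 7)
  hex 13: (-8, 0, 8)
  hex 14: (-9, 0, 9)
  hex 15: (-10, 0, 10)
  hex 16: (-10, -1, 11)
  hex 17: (-10, -2, 12)
Sorted: 18 hexes.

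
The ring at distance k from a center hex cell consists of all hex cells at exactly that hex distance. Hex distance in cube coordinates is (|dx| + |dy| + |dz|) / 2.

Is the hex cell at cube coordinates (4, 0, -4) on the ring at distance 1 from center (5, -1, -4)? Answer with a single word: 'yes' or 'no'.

Answer: yes

Derivation:
|px - cx| = |4 - 5| = 1
|py - cy| = |0 - (-1)| = 1
|pz - cz| = |-4 - (-4)| = 0
distance = (1+1+0)/2 = 2/2 = 1
radius = 1; distance == radius -> yes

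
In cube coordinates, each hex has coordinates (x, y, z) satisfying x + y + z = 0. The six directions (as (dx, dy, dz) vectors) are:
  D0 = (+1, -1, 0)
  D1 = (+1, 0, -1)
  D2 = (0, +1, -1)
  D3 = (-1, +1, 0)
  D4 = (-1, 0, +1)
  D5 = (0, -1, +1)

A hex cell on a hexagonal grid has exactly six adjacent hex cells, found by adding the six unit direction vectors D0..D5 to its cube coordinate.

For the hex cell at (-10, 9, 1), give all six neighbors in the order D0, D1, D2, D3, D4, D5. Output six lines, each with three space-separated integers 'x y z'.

Center: (-10, 9, 1). Add each direction:
  D0: (-10, 9, 1) + (1, -1, 0) = (-9, 8, 1)
  D1: (-10, 9, 1) + (1, 0, -1) = (-9, 9, 0)
  D2: (-10, 9, 1) + (0, 1, -1) = (-10, 10, 0)
  D3: (-10, 9, 1) + (-1, 1, 0) = (-11, 10, 1)
  D4: (-10, 9, 1) + (-1, 0, 1) = (-11, 9, 2)
  D5: (-10, 9, 1) + (0, -1, 1) = (-10, 8, 2)

Answer: -9 8 1
-9 9 0
-10 10 0
-11 10 1
-11 9 2
-10 8 2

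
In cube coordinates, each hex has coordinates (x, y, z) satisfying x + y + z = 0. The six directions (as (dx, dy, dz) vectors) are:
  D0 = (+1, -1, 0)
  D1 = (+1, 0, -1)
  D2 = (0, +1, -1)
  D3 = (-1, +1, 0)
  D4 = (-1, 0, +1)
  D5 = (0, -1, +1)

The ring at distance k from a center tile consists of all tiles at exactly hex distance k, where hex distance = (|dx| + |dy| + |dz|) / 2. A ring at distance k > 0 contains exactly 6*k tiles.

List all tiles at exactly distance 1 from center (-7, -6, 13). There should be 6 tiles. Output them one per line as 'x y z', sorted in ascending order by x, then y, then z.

Answer: -8 -6 14
-8 -5 13
-7 -7 14
-7 -5 12
-6 -7 13
-6 -6 12

Derivation:
Walk ring at distance 1 from (-7, -6, 13):
Start at center + D4*1 = (-8, -6, 14)
  hex 0: (-8, -6, 14)
  hex 1: (-7, -7, 14)
  hex 2: (-6, -7, 13)
  hex 3: (-6, -6, 12)
  hex 4: (-7, -5, 12)
  hex 5: (-8, -5, 13)
Sorted: 6 hexes.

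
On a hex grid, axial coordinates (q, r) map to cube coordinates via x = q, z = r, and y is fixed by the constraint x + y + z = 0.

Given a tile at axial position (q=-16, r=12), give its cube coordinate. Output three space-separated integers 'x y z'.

x = q = -16
z = r = 12
y = -x - z = -(-16) - (12) = 4

Answer: -16 4 12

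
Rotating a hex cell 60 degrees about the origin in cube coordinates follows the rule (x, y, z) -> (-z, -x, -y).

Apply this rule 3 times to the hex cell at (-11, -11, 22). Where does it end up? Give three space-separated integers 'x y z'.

Answer: 11 11 -22

Derivation:
Start: (-11, -11, 22)
Step 1: (-11, -11, 22) -> (-(22), -(-11), -(-11)) = (-22, 11, 11)
Step 2: (-22, 11, 11) -> (-(11), -(-22), -(11)) = (-11, 22, -11)
Step 3: (-11, 22, -11) -> (-(-11), -(-11), -(22)) = (11, 11, -22)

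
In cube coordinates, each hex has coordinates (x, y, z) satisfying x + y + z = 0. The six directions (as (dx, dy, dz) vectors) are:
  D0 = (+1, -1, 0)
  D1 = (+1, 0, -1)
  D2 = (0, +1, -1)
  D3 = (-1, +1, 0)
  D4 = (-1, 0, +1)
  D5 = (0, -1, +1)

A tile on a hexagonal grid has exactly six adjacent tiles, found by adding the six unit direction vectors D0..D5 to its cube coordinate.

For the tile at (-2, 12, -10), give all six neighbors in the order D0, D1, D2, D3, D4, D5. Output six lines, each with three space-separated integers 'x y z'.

Center: (-2, 12, -10). Add each direction:
  D0: (-2, 12, -10) + (1, -1, 0) = (-1, 11, -10)
  D1: (-2, 12, -10) + (1, 0, -1) = (-1, 12, -11)
  D2: (-2, 12, -10) + (0, 1, -1) = (-2, 13, -11)
  D3: (-2, 12, -10) + (-1, 1, 0) = (-3, 13, -10)
  D4: (-2, 12, -10) + (-1, 0, 1) = (-3, 12, -9)
  D5: (-2, 12, -10) + (0, -1, 1) = (-2, 11, -9)

Answer: -1 11 -10
-1 12 -11
-2 13 -11
-3 13 -10
-3 12 -9
-2 11 -9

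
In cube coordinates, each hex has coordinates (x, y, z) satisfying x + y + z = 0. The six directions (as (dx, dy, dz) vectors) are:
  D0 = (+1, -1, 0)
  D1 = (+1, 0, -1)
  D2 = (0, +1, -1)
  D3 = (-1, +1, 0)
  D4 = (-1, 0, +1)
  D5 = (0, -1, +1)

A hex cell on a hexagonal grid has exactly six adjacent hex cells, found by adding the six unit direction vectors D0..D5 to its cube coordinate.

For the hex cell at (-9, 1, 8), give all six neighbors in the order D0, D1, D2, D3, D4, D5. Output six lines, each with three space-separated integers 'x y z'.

Center: (-9, 1, 8). Add each direction:
  D0: (-9, 1, 8) + (1, -1, 0) = (-8, 0, 8)
  D1: (-9, 1, 8) + (1, 0, -1) = (-8, 1, 7)
  D2: (-9, 1, 8) + (0, 1, -1) = (-9, 2, 7)
  D3: (-9, 1, 8) + (-1, 1, 0) = (-10, 2, 8)
  D4: (-9, 1, 8) + (-1, 0, 1) = (-10, 1, 9)
  D5: (-9, 1, 8) + (0, -1, 1) = (-9, 0, 9)

Answer: -8 0 8
-8 1 7
-9 2 7
-10 2 8
-10 1 9
-9 0 9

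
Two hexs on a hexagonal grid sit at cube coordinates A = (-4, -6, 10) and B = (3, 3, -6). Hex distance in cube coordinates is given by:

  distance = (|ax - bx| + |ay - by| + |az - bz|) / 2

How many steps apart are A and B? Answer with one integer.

|ax - bx| = |-4 - 3| = 7
|ay - by| = |-6 - 3| = 9
|az - bz| = |10 - (-6)| = 16
distance = (7 + 9 + 16) / 2 = 32 / 2 = 16

Answer: 16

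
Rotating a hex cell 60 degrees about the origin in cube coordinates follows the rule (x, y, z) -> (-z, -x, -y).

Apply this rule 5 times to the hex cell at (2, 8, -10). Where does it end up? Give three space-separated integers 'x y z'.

Answer: -8 10 -2

Derivation:
Start: (2, 8, -10)
Step 1: (2, 8, -10) -> (-(-10), -(2), -(8)) = (10, -2, -8)
Step 2: (10, -2, -8) -> (-(-8), -(10), -(-2)) = (8, -10, 2)
Step 3: (8, -10, 2) -> (-(2), -(8), -(-10)) = (-2, -8, 10)
Step 4: (-2, -8, 10) -> (-(10), -(-2), -(-8)) = (-10, 2, 8)
Step 5: (-10, 2, 8) -> (-(8), -(-10), -(2)) = (-8, 10, -2)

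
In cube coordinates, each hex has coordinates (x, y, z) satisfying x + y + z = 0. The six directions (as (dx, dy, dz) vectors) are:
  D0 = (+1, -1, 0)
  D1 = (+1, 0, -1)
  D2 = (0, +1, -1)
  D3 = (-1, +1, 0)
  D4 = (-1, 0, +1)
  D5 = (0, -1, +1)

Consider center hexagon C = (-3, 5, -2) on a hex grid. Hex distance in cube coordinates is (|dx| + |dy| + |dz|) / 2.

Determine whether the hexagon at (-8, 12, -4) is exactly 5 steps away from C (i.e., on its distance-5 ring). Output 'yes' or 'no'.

Answer: no

Derivation:
|px - cx| = |-8 - (-3)| = 5
|py - cy| = |12 - 5| = 7
|pz - cz| = |-4 - (-2)| = 2
distance = (5+7+2)/2 = 14/2 = 7
radius = 5; distance != radius -> no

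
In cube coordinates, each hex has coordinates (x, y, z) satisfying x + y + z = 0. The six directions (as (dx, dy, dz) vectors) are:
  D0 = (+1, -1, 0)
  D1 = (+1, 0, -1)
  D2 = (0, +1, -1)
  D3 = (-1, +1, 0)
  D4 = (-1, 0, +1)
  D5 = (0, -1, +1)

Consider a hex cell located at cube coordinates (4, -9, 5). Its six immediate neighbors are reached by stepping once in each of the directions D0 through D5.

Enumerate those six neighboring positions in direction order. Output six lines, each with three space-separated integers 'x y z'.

Center: (4, -9, 5). Add each direction:
  D0: (4, -9, 5) + (1, -1, 0) = (5, -10, 5)
  D1: (4, -9, 5) + (1, 0, -1) = (5, -9, 4)
  D2: (4, -9, 5) + (0, 1, -1) = (4, -8, 4)
  D3: (4, -9, 5) + (-1, 1, 0) = (3, -8, 5)
  D4: (4, -9, 5) + (-1, 0, 1) = (3, -9, 6)
  D5: (4, -9, 5) + (0, -1, 1) = (4, -10, 6)

Answer: 5 -10 5
5 -9 4
4 -8 4
3 -8 5
3 -9 6
4 -10 6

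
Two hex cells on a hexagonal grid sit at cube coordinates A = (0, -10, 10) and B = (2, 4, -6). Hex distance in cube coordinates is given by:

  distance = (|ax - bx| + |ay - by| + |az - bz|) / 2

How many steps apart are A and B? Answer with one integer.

Answer: 16

Derivation:
|ax - bx| = |0 - 2| = 2
|ay - by| = |-10 - 4| = 14
|az - bz| = |10 - (-6)| = 16
distance = (2 + 14 + 16) / 2 = 32 / 2 = 16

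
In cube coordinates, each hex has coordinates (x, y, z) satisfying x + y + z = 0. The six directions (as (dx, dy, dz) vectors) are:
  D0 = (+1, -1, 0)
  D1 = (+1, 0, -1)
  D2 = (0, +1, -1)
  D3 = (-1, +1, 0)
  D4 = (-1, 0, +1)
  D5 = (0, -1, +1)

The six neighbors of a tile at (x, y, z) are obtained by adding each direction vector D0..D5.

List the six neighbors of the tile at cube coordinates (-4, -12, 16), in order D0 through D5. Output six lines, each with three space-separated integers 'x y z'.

Center: (-4, -12, 16). Add each direction:
  D0: (-4, -12, 16) + (1, -1, 0) = (-3, -13, 16)
  D1: (-4, -12, 16) + (1, 0, -1) = (-3, -12, 15)
  D2: (-4, -12, 16) + (0, 1, -1) = (-4, -11, 15)
  D3: (-4, -12, 16) + (-1, 1, 0) = (-5, -11, 16)
  D4: (-4, -12, 16) + (-1, 0, 1) = (-5, -12, 17)
  D5: (-4, -12, 16) + (0, -1, 1) = (-4, -13, 17)

Answer: -3 -13 16
-3 -12 15
-4 -11 15
-5 -11 16
-5 -12 17
-4 -13 17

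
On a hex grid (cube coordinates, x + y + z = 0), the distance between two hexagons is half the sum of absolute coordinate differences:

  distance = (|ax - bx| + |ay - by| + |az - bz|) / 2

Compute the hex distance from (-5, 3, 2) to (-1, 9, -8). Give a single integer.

Answer: 10

Derivation:
|ax - bx| = |-5 - (-1)| = 4
|ay - by| = |3 - 9| = 6
|az - bz| = |2 - (-8)| = 10
distance = (4 + 6 + 10) / 2 = 20 / 2 = 10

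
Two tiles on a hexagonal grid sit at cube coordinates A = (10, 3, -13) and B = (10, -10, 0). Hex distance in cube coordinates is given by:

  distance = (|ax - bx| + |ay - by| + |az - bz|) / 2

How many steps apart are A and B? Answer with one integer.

Answer: 13

Derivation:
|ax - bx| = |10 - 10| = 0
|ay - by| = |3 - (-10)| = 13
|az - bz| = |-13 - 0| = 13
distance = (0 + 13 + 13) / 2 = 26 / 2 = 13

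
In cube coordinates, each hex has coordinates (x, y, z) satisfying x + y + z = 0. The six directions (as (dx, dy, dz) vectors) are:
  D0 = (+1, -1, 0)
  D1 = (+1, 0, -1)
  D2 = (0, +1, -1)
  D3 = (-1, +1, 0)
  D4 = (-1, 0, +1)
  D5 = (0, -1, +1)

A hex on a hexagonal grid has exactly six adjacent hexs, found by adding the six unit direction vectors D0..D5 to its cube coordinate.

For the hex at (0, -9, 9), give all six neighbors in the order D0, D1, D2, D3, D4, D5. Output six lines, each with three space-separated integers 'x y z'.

Center: (0, -9, 9). Add each direction:
  D0: (0, -9, 9) + (1, -1, 0) = (1, -10, 9)
  D1: (0, -9, 9) + (1, 0, -1) = (1, -9, 8)
  D2: (0, -9, 9) + (0, 1, -1) = (0, -8, 8)
  D3: (0, -9, 9) + (-1, 1, 0) = (-1, -8, 9)
  D4: (0, -9, 9) + (-1, 0, 1) = (-1, -9, 10)
  D5: (0, -9, 9) + (0, -1, 1) = (0, -10, 10)

Answer: 1 -10 9
1 -9 8
0 -8 8
-1 -8 9
-1 -9 10
0 -10 10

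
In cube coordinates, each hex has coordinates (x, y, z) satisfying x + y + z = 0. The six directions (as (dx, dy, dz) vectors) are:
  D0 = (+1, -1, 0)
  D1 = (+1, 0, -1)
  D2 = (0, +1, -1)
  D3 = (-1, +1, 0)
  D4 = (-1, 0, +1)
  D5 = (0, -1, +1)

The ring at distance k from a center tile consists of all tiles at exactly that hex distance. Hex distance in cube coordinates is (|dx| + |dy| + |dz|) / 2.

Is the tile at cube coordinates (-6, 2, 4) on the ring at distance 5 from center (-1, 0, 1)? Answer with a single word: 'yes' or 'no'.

|px - cx| = |-6 - (-1)| = 5
|py - cy| = |2 - 0| = 2
|pz - cz| = |4 - 1| = 3
distance = (5+2+3)/2 = 10/2 = 5
radius = 5; distance == radius -> yes

Answer: yes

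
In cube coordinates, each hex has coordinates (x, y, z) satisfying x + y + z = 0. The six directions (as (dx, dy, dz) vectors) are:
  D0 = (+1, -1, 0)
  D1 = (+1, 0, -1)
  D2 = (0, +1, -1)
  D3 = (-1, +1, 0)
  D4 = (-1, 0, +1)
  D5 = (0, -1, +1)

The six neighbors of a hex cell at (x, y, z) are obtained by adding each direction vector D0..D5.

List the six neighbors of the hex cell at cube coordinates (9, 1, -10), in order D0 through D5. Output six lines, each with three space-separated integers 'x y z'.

Answer: 10 0 -10
10 1 -11
9 2 -11
8 2 -10
8 1 -9
9 0 -9

Derivation:
Center: (9, 1, -10). Add each direction:
  D0: (9, 1, -10) + (1, -1, 0) = (10, 0, -10)
  D1: (9, 1, -10) + (1, 0, -1) = (10, 1, -11)
  D2: (9, 1, -10) + (0, 1, -1) = (9, 2, -11)
  D3: (9, 1, -10) + (-1, 1, 0) = (8, 2, -10)
  D4: (9, 1, -10) + (-1, 0, 1) = (8, 1, -9)
  D5: (9, 1, -10) + (0, -1, 1) = (9, 0, -9)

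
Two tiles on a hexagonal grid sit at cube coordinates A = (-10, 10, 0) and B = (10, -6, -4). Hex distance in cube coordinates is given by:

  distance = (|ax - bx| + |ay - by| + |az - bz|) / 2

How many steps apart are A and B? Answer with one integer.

|ax - bx| = |-10 - 10| = 20
|ay - by| = |10 - (-6)| = 16
|az - bz| = |0 - (-4)| = 4
distance = (20 + 16 + 4) / 2 = 40 / 2 = 20

Answer: 20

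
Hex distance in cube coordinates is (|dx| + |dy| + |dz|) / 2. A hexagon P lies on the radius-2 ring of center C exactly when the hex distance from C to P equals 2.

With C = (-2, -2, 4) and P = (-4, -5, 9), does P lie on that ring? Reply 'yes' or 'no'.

|px - cx| = |-4 - (-2)| = 2
|py - cy| = |-5 - (-2)| = 3
|pz - cz| = |9 - 4| = 5
distance = (2+3+5)/2 = 10/2 = 5
radius = 2; distance != radius -> no

Answer: no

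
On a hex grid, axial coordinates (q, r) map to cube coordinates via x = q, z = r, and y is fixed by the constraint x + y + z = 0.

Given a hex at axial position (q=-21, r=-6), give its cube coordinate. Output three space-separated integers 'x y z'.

x = q = -21
z = r = -6
y = -x - z = -(-21) - (-6) = 27

Answer: -21 27 -6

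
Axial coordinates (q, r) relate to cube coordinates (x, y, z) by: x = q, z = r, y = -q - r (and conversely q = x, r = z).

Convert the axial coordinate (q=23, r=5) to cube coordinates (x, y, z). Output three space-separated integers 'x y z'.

x = q = 23
z = r = 5
y = -x - z = -(23) - (5) = -28

Answer: 23 -28 5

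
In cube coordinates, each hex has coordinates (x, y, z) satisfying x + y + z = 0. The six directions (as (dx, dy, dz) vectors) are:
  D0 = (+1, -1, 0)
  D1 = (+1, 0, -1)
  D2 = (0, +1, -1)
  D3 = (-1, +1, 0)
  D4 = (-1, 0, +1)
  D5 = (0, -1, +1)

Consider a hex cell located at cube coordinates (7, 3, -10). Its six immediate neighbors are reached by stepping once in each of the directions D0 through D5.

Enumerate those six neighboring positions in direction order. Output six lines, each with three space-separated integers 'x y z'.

Center: (7, 3, -10). Add each direction:
  D0: (7, 3, -10) + (1, -1, 0) = (8, 2, -10)
  D1: (7, 3, -10) + (1, 0, -1) = (8, 3, -11)
  D2: (7, 3, -10) + (0, 1, -1) = (7, 4, -11)
  D3: (7, 3, -10) + (-1, 1, 0) = (6, 4, -10)
  D4: (7, 3, -10) + (-1, 0, 1) = (6, 3, -9)
  D5: (7, 3, -10) + (0, -1, 1) = (7, 2, -9)

Answer: 8 2 -10
8 3 -11
7 4 -11
6 4 -10
6 3 -9
7 2 -9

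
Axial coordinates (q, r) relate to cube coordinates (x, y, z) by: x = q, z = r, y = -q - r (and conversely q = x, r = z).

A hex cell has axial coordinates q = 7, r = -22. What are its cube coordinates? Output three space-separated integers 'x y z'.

Answer: 7 15 -22

Derivation:
x = q = 7
z = r = -22
y = -x - z = -(7) - (-22) = 15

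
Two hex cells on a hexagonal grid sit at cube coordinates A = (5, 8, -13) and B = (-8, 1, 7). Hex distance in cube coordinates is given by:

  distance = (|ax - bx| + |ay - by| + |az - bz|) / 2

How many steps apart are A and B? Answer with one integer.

Answer: 20

Derivation:
|ax - bx| = |5 - (-8)| = 13
|ay - by| = |8 - 1| = 7
|az - bz| = |-13 - 7| = 20
distance = (13 + 7 + 20) / 2 = 40 / 2 = 20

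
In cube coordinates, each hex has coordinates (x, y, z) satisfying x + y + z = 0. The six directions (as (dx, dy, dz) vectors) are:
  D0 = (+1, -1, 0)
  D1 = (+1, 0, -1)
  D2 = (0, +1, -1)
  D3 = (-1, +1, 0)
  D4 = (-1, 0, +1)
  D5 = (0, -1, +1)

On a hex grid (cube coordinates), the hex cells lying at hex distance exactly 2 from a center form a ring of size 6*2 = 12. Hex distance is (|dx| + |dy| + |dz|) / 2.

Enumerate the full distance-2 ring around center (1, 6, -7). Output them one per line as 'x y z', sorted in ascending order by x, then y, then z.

Walk ring at distance 2 from (1, 6, -7):
Start at center + D4*2 = (-1, 6, -5)
  hex 0: (-1, 6, -5)
  hex 1: (0, 5, -5)
  hex 2: (1, 4, -5)
  hex 3: (2, 4, -6)
  hex 4: (3, 4, -7)
  hex 5: (3, 5, -8)
  hex 6: (3, 6, -9)
  hex 7: (2, 7, -9)
  hex 8: (1, 8, -9)
  hex 9: (0, 8, -8)
  hex 10: (-1, 8, -7)
  hex 11: (-1, 7, -6)
Sorted: 12 hexes.

Answer: -1 6 -5
-1 7 -6
-1 8 -7
0 5 -5
0 8 -8
1 4 -5
1 8 -9
2 4 -6
2 7 -9
3 4 -7
3 5 -8
3 6 -9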